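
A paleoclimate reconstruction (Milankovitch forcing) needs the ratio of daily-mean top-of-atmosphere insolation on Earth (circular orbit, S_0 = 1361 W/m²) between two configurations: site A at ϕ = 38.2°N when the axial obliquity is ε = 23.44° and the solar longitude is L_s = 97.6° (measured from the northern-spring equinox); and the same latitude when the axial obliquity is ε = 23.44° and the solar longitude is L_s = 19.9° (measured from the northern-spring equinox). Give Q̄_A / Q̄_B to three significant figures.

Q̄_A / Q̄_B ≈ 1.25

— Configuration A (ϕ=+38.2°):
Solar declination: sin δ = sin ε · sin L_s = sin 23.44° × sin 97.6° = 0.39429, so δ = +23.222°.
cos h₀ = −tan(+38.2°) tan(+23.222°) = -0.3376, h₀ = 1.9152 rad.
Bracket: h₀ sin ϕ sin δ + cos ϕ cos δ sin h₀ = 1.9152×0.61841×0.39429 + 0.78586×0.91898×0.94128 = 0.466989 + 0.679783 = 1.146772.
Q̄ = (S_0/π) × [bracket] = (1361/π) × 1.146772 = 496.80 W/m².
— Configuration B (ϕ=+38.2°):
Solar declination: sin δ = sin ε · sin L_s = sin 23.44° × sin 19.9° = 0.13540, so δ = +7.782°.
cos h₀ = −tan(+38.2°) tan(+7.782°) = -0.1075, h₀ = 1.6785 rad.
Bracket: h₀ sin ϕ sin δ + cos ϕ cos δ sin h₀ = 1.6785×0.61841×0.13540 + 0.78586×0.99079×0.99420 = 0.140545 + 0.774106 = 0.914651.
Q̄ = (S_0/π) × [bracket] = (1361/π) × 0.914651 = 396.24 W/m².
Ratio Q̄_A / Q̄_B = 496.80 / 396.24 = 1.254.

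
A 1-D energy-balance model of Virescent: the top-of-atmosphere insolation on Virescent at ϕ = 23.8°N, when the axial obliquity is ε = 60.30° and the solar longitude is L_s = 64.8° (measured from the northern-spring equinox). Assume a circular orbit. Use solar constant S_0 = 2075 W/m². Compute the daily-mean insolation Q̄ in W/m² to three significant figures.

Solar declination: sin δ = sin ε · sin L_s = sin 60.30° × sin 64.8° = 0.78596, so δ = +51.810°.
cos h₀ = −tan(+23.8°) tan(+51.810°) = -0.5607, h₀ = 2.1660 rad.
Bracket: h₀ sin ϕ sin δ + cos ϕ cos δ sin h₀ = 2.1660×0.40355×0.78596 + 0.91496×0.61828×0.82804 = 0.686999 + 0.468423 = 1.155422.
Q̄ = (S_0/π) × [bracket] = (2075/π) × 1.155422 = 763.1 W/m².

Q̄ ≈ 763 W/m²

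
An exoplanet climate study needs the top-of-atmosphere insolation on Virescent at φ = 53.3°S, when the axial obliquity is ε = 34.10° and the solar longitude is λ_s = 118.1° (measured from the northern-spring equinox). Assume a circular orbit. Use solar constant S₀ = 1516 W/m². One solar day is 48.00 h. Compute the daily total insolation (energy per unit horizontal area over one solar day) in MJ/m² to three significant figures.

Solar declination: sin δ = sin ε · sin λ_s = sin 34.10° × sin 118.1° = 0.49455, so δ = +29.640°.
cos H₀ = −tan(-53.3°) tan(+29.640°) = 0.7634, H₀ = 0.7023 rad.
Bracket: H₀ sin φ sin δ + cos φ cos δ sin H₀ = 0.7023×-0.80178×0.49455 + 0.59763×0.86915×0.64594 = -0.278476 + 0.335521 = 0.057045.
Q̄ = (S₀/π) × [bracket] = (1516/π) × 0.057045 = 27.528 W/m².
Daily total = Q̄ × 48.00 h × 3600 s/h = 27.528 × 48.00 × 3600 / 10⁶ = 4.757 MJ/m².

4.76 MJ/m²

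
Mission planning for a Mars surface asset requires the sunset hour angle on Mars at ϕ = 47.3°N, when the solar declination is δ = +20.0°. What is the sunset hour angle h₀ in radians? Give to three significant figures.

cos h₀ = −tan ϕ · tan δ = −tan(+47.3°) × tan(+20.000°) = -0.3944, so h₀ = 1.9762 rad = 113.23°.

h₀ = 1.98 rad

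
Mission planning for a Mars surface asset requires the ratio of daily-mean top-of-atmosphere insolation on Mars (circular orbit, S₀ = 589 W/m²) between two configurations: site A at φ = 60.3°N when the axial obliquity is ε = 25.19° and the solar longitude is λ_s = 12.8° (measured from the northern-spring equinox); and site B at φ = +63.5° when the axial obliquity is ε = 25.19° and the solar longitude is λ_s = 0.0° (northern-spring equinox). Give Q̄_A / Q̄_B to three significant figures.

Q̄_A / Q̄_B ≈ 1.41

— Configuration A (φ=+60.3°):
Solar declination: sin δ = sin ε · sin λ_s = sin 25.19° × sin 12.8° = 0.09430, so δ = +5.411°.
cos H₀ = −tan(+60.3°) tan(+5.411°) = -0.1661, H₀ = 1.7376 rad.
Bracket: H₀ sin φ sin δ + cos φ cos δ sin H₀ = 1.7376×0.86863×0.09430 + 0.49546×0.99554×0.98612 = 0.142330 + 0.486404 = 0.628734.
Q̄ = (S₀/π) × [bracket] = (589/π) × 0.628734 = 117.88 W/m².
— Configuration B (φ=+63.5°):
Solar declination: sin δ = sin ε · sin λ_s = sin 25.19° × sin 0.0° = 0.00000, so δ = +0.000°.
cos H₀ = −tan(+63.5°) tan(+0.000°) = -0.0000, H₀ = 1.5708 rad.
Bracket: H₀ sin φ sin δ + cos φ cos δ sin H₀ = 1.5708×0.89493×0.00000 + 0.44620×1.00000×1.00000 = 0.000000 + 0.446200 = 0.446200.
Q̄ = (S₀/π) × [bracket] = (589/π) × 0.446200 = 83.656 W/m².
Ratio Q̄_A / Q̄_B = 117.88 / 83.656 = 1.409.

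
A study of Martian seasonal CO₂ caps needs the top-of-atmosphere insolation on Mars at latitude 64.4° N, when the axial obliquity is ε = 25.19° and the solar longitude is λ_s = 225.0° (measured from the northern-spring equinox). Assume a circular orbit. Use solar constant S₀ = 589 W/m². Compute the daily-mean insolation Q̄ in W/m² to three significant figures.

Q̄ ≈ 14.8 W/m²

Solar declination: sin δ = sin ε · sin λ_s = sin 25.19° × sin 225.0° = -0.30096, so δ = -17.515°.
cos H₀ = −tan(+64.4°) tan(-17.515°) = 0.6587, H₀ = 0.8517 rad.
Bracket: H₀ sin φ sin δ + cos φ cos δ sin H₀ = 0.8517×0.90183×-0.30096 + 0.43209×0.95364×0.75241 = -0.231164 + 0.310037 = 0.078873.
Q̄ = (S₀/π) × [bracket] = (589/π) × 0.078873 = 14.79 W/m².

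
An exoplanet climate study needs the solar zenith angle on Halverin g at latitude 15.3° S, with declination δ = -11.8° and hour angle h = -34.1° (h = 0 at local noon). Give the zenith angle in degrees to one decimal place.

cos θ_z = sin φ sin δ + cos φ cos δ cos h = 0.053961 + 0.781833 = 0.835794.
θ_z = arccos(0.835794) = 33.3°.

θ_z = 33.3°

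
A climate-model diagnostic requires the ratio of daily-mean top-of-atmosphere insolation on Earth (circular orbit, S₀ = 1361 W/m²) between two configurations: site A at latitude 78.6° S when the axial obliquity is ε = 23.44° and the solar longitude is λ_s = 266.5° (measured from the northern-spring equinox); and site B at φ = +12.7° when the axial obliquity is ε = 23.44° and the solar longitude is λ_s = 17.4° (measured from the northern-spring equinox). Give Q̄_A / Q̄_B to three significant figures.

Q̄_A / Q̄_B ≈ 1.21

— Configuration A (φ=-78.6°):
Solar declination: sin δ = sin ε · sin λ_s = sin 23.44° × sin 266.5° = -0.39705, so δ = -23.394°.
cos H₀ = −tan(-78.6°) tan(-23.394°) = -2.1455 ≤ −1 ⇒ polar day, H₀ = π.
Bracket: H₀ sin φ sin δ + cos φ cos δ sin H₀ = 3.1416×-0.98027×-0.39705 + 0.19766×0.91780×0.00000 = 1.222762 + 0.000000 = 1.222762.
Q̄ = (S₀/π) × [bracket] = (1361/π) × 1.222762 = 529.72 W/m².
— Configuration B (φ=+12.7°):
Solar declination: sin δ = sin ε · sin λ_s = sin 23.44° × sin 17.4° = 0.11895, so δ = +6.832°.
cos H₀ = −tan(+12.7°) tan(+6.832°) = -0.0270, H₀ = 1.5978 rad.
Bracket: H₀ sin φ sin δ + cos φ cos δ sin H₀ = 1.5978×0.21985×0.11895 + 0.97553×0.99290×0.99964 = 0.041784 + 0.968255 = 1.010039.
Q̄ = (S₀/π) × [bracket] = (1361/π) × 1.010039 = 437.57 W/m².
Ratio Q̄_A / Q̄_B = 529.72 / 437.57 = 1.211.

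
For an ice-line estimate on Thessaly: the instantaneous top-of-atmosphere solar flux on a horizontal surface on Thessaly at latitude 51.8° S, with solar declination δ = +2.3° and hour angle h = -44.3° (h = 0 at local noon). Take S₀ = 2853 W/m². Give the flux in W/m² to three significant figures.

cos θ_z = sin φ sin δ + cos φ cos δ cos h = -0.031538 + 0.442234 = 0.410696.
Flux = S₀ · cos θ_z = 2853 × 0.410696 = 1172 W/m².

1.17e+03 W/m²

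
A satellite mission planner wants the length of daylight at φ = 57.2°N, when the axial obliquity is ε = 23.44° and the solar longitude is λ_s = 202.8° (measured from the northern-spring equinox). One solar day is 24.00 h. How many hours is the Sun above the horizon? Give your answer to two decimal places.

Solar declination: sin δ = sin ε · sin λ_s = sin 23.44° × sin 202.8° = -0.15415, so δ = -8.867°.
cos H₀ = −tan φ · tan δ = −tan(+57.2°) × tan(-8.867°) = 0.2421, so H₀ = 1.3263 rad = 75.99°.
Daylight = 2H₀/(2π) × 24.00 h = (1.3263/π) × 24.00 = 10.13 h.

10.13 h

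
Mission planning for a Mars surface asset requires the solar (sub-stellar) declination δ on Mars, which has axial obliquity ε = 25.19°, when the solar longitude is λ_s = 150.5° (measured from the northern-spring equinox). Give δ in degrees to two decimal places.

sin δ = sin ε · sin λ_s = sin 25.19° × sin 150.5° = 0.209586.
δ = arcsin(0.209586) = +12.10°.

δ = +12.10°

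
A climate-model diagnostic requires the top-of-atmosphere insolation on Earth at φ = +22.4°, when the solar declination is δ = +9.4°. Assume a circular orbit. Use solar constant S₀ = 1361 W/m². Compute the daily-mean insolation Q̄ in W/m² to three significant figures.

cos H₀ = −tan(+22.4°) tan(+9.400°) = -0.0682, H₀ = 1.6391 rad.
Bracket: H₀ sin φ sin δ + cos φ cos δ sin H₀ = 1.6391×0.38107×0.16333 + 0.92455×0.98657×0.99767 = 0.102018 + 0.910008 = 1.012026.
Q̄ = (S₀/π) × [bracket] = (1361/π) × 1.012026 = 438.4 W/m².

Q̄ ≈ 438 W/m²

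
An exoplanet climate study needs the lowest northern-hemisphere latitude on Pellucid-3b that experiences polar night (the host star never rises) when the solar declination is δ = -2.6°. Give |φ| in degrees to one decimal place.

Polar night requires cos H₀ = −tan φ tan δ ≥ 1, i.e. tan φ tan δ ≤ −1.
The boundary is |tan φ| · |tan δ| = 1, so |φ| = 90° − |δ| = 90° − 2.6° = 87.4° in the northern hemisphere.

|φ| = 87.4°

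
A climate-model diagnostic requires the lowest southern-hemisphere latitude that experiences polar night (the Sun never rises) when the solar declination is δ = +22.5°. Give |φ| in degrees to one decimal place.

|φ| = 67.5°

Polar night requires cos H₀ = −tan φ tan δ ≥ 1, i.e. tan φ tan δ ≤ −1.
The boundary is |tan φ| · |tan δ| = 1, so |φ| = 90° − |δ| = 90° − 22.5° = 67.5° in the southern hemisphere.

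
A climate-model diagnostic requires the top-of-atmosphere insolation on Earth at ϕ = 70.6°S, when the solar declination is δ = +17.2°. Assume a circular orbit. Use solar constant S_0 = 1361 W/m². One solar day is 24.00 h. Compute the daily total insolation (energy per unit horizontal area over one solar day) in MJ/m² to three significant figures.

0.474 MJ/m²

cos h₀ = −tan(-70.6°) tan(+17.200°) = 0.8790, h₀ = 0.4970 rad.
Bracket: h₀ sin ϕ sin δ + cos ϕ cos δ sin h₀ = 0.4970×-0.94322×0.29571 + 0.33216×0.95528×0.47679 = -0.138623 + 0.151288 = 0.012665.
Q̄ = (S_0/π) × [bracket] = (1361/π) × 0.012665 = 5.4867 W/m².
Daily total = Q̄ × 24.00 h × 3600 s/h = 5.4867 × 24.00 × 3600 / 10⁶ = 0.4741 MJ/m².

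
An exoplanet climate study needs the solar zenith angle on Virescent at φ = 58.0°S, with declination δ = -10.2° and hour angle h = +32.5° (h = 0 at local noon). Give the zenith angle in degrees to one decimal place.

θ_z = 53.8°

cos θ_z = sin φ sin δ + cos φ cos δ cos h = 0.150176 + 0.439866 = 0.590042.
θ_z = arccos(0.590042) = 53.8°.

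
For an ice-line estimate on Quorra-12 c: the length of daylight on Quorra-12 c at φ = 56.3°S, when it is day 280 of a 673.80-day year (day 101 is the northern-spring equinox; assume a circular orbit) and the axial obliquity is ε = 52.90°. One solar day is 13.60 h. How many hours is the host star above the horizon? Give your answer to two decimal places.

Solar longitude: λ_s = 360° × (280 − 101)/673.80 = 95.637°.
sin δ = sin 52.90° × sin 95.637° = 0.79373, so δ = +52.535°.
cos H₀ = −tan φ · tan δ = 1.9566 ≥ 1, so the host star never rises (polar night) and H₀ = 0.
Daylight = 2H₀/(2π) × 13.60 h = (0.0000/π) × 13.60 = 0.00 h.

0.00 h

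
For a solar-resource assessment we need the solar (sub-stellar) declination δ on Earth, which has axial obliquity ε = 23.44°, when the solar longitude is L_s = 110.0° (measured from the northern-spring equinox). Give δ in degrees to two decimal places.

sin δ = sin ε · sin L_s = sin 23.44° × sin 110.0° = 0.373799.
δ = arcsin(0.373799) = +21.95°.

δ = +21.95°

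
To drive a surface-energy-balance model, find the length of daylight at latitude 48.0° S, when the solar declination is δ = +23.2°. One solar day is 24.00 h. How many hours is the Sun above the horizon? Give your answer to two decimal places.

8.21 h

cos h₀ = −tan ϕ · tan δ = −tan(-48.0°) × tan(+23.200°) = 0.4760, so h₀ = 1.0747 rad = 61.57°.
Daylight = 2h₀/(2π) × 24.00 h = (1.0747/π) × 24.00 = 8.21 h.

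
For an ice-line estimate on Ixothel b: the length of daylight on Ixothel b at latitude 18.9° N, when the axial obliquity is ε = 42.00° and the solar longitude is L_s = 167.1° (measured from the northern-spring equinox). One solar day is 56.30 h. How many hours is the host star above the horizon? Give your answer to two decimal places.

Solar declination: sin δ = sin ε · sin L_s = sin 42.00° × sin 167.1° = 0.14938, so δ = +8.591°.
cos h₀ = −tan ϕ · tan δ = −tan(+18.9°) × tan(+8.591°) = -0.0517, so h₀ = 1.6225 rad = 92.96°.
Daylight = 2h₀/(2π) × 56.30 h = (1.6225/π) × 56.30 = 29.08 h.

29.08 h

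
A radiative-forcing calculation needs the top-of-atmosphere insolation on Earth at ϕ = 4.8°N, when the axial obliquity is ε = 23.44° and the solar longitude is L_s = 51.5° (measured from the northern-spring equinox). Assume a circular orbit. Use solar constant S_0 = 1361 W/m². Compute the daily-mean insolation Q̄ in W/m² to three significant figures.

Q̄ ≈ 428 W/m²

Solar declination: sin δ = sin ε · sin L_s = sin 23.44° × sin 51.5° = 0.31131, so δ = +18.138°.
cos h₀ = −tan(+4.8°) tan(+18.138°) = -0.0275, h₀ = 1.5983 rad.
Bracket: h₀ sin ϕ sin δ + cos ϕ cos δ sin h₀ = 1.5983×0.08368×0.31131 + 0.99649×0.95031×0.99962 = 0.041636 + 0.946615 = 0.988251.
Q̄ = (S_0/π) × [bracket] = (1361/π) × 0.988251 = 428.1 W/m².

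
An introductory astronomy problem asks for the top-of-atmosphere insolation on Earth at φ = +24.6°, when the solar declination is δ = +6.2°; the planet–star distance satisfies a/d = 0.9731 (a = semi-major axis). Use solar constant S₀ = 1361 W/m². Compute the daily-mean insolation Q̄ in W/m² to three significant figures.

Q̄ ≈ 400 W/m²

cos H₀ = −tan(+24.6°) tan(+6.200°) = -0.0497, H₀ = 1.6206 rad.
Bracket: H₀ sin φ sin δ + cos φ cos δ sin H₀ = 1.6206×0.41628×0.10800 + 0.90924×0.99415×0.99876 = 0.072859 + 0.902800 = 0.975659.
Inverse-square distance factor (a/d)² = 0.9731² = 0.946924.
Q̄ = (S₀/π) × 0.946924 × [bracket] = (1361/π) × 0.946924 × 0.975659 = 400.2 W/m².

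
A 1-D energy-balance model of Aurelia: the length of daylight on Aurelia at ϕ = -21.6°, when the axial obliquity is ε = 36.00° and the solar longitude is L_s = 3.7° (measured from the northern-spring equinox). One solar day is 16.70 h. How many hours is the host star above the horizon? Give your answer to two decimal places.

Solar declination: sin δ = sin ε · sin L_s = sin 36.00° × sin 3.7° = 0.03793, so δ = +2.174°.
cos h₀ = −tan ϕ · tan δ = −tan(-21.6°) × tan(+2.174°) = 0.0150, so h₀ = 1.5558 rad = 89.14°.
Daylight = 2h₀/(2π) × 16.70 h = (1.5558/π) × 16.70 = 8.27 h.

8.27 h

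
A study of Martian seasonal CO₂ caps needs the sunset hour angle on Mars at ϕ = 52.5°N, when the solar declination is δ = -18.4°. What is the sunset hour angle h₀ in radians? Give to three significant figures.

cos h₀ = −tan ϕ · tan δ = −tan(+52.5°) × tan(-18.400°) = 0.4335, so h₀ = 1.1224 rad = 64.31°.

h₀ = 1.12 rad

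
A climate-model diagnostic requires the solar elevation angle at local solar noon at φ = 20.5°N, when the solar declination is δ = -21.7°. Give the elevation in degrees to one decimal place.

47.8°

At local noon the hour angle is zero, so the zenith angle equals |φ − δ| = |+20.5° − (-21.700°)| = 42.200°.
Elevation = 90° − 42.200° = 47.8°.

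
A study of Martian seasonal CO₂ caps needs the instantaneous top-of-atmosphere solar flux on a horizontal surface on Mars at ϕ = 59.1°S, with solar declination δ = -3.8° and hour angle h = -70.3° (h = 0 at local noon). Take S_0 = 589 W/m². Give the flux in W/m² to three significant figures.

cos θ_z = sin ϕ sin δ + cos ϕ cos δ cos h = 0.056867 + 0.172732 = 0.229599.
Flux = S_0 · cos θ_z = 589 × 0.229599 = 135.2 W/m².

135 W/m²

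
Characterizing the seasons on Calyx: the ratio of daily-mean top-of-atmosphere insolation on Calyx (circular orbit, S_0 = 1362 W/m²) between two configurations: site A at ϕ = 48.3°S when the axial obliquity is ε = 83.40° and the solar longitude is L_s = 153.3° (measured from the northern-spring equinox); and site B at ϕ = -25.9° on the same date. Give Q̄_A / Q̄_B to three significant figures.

Q̄_A / Q̄_B ≈ 0.321

— Configuration A (ϕ=-48.3°):
Solar declination: sin δ = sin ε · sin L_s = sin 83.40° × sin 153.3° = 0.44634, so δ = +26.509°.
cos h₀ = −tan(-48.3°) tan(+26.509°) = 0.5598, h₀ = 0.9766 rad.
Bracket: h₀ sin ϕ sin δ + cos ϕ cos δ sin h₀ = 0.9766×-0.74664×0.44634 + 0.66523×0.89486×0.82861 = -0.325457 + 0.493261 = 0.167804.
Q̄ = (S_0/π) × [bracket] = (1362/π) × 0.167804 = 72.749 W/m².
— Configuration B (ϕ=-25.9°):
cos h₀ = −tan(-25.9°) tan(+26.509°) = 0.2422, h₀ = 1.3262 rad.
Bracket: h₀ sin ϕ sin δ + cos ϕ cos δ sin h₀ = 1.3262×-0.43680×0.44634 + 0.89956×0.89486×0.97023 = -0.258558 + 0.781016 = 0.522458.
Q̄ = (S_0/π) × [bracket] = (1362/π) × 0.522458 = 226.51 W/m².
Ratio Q̄_A / Q̄_B = 72.749 / 226.51 = 0.3212.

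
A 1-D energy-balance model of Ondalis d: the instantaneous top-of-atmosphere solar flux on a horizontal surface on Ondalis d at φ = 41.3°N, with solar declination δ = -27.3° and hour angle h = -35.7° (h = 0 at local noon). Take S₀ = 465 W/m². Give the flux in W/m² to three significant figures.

111 W/m²

cos θ_z = sin φ sin δ + cos φ cos δ cos h = -0.302709 + 0.542136 = 0.239427.
Flux = S₀ · cos θ_z = 465 × 0.239427 = 111.3 W/m².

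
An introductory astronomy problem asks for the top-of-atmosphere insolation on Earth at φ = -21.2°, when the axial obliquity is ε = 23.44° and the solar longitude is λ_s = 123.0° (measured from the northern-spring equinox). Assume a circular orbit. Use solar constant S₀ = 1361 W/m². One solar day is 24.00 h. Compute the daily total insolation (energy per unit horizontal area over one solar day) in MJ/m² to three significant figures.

26.1 MJ/m²

Solar declination: sin δ = sin ε · sin λ_s = sin 23.44° × sin 123.0° = 0.33361, so δ = +19.488°.
cos H₀ = −tan(-21.2°) tan(+19.488°) = 0.1373, H₀ = 1.4331 rad.
Bracket: H₀ sin φ sin δ + cos φ cos δ sin H₀ = 1.4331×-0.36162×0.33361 + 0.93232×0.94271×0.99053 = -0.172889 + 0.870584 = 0.697695.
Q̄ = (S₀/π) × [bracket] = (1361/π) × 0.697695 = 302.26 W/m².
Daily total = Q̄ × 24.00 h × 3600 s/h = 302.26 × 24.00 × 3600 / 10⁶ = 26.12 MJ/m².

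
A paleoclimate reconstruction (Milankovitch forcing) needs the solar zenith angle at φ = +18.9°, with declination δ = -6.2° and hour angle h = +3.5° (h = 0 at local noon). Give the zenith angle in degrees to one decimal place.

θ_z = 25.3°

cos θ_z = sin φ sin δ + cos φ cos δ cos h = -0.034983 + 0.938797 = 0.903814.
θ_z = arccos(0.903814) = 25.3°.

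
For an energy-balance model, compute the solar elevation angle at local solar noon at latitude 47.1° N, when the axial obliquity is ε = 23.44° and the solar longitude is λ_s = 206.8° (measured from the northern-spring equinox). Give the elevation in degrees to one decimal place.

Solar declination: sin δ = sin ε · sin λ_s = sin 23.44° × sin 206.8° = -0.17935, so δ = -10.332°.
At local noon the hour angle is zero, so the zenith angle equals |φ − δ| = |+47.1° − (-10.332°)| = 57.432°.
Elevation = 90° − 57.432° = 32.6°.

32.6°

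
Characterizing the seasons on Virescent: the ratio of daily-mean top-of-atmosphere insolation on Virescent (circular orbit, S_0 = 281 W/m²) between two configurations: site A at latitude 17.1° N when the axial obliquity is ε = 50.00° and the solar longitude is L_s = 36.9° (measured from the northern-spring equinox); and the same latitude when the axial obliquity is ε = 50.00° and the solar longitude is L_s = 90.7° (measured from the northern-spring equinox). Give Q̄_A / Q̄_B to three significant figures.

Q̄_A / Q̄_B ≈ 1.06

— Configuration A (ϕ=+17.1°):
Solar declination: sin δ = sin ε · sin L_s = sin 50.00° × sin 36.9° = 0.45995, so δ = +27.384°.
cos h₀ = −tan(+17.1°) tan(+27.384°) = -0.1594, h₀ = 1.7308 rad.
Bracket: h₀ sin ϕ sin δ + cos ϕ cos δ sin h₀ = 1.7308×0.29404×0.45995 + 0.95579×0.88795×0.98722 = 0.234080 + 0.837847 = 1.071927.
Q̄ = (S_0/π) × [bracket] = (281/π) × 1.071927 = 95.879 W/m².
— Configuration B (ϕ=+17.1°):
Solar declination: sin δ = sin ε · sin L_s = sin 50.00° × sin 90.7° = 0.76599, so δ = +49.995°.
cos h₀ = −tan(+17.1°) tan(+49.995°) = -0.3666, h₀ = 1.9461 rad.
Bracket: h₀ sin ϕ sin δ + cos ϕ cos δ sin h₀ = 1.9461×0.29404×0.76599 + 0.95579×0.64286×0.93039 = 0.438323 + 0.571668 = 1.009991.
Q̄ = (S_0/π) × [bracket] = (281/π) × 1.009991 = 90.339 W/m².
Ratio Q̄_A / Q̄_B = 95.879 / 90.339 = 1.061.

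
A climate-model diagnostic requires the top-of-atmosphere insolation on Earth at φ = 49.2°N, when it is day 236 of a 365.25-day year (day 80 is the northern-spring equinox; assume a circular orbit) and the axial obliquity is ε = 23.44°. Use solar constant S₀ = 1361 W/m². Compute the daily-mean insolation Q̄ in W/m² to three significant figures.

Solar longitude: λ_s = 360° × (236 − 80)/365.25 = 153.758°.
sin δ = sin 23.44° × sin 153.758° = 0.17589, so δ = +10.130°.
cos H₀ = −tan(+49.2°) tan(+10.130°) = -0.2070, H₀ = 1.7793 rad.
Bracket: H₀ sin φ sin δ + cos φ cos δ sin H₀ = 1.7793×0.75700×0.17589 + 0.65342×0.98441×0.97834 = 0.236912 + 0.629301 = 0.866213.
Q̄ = (S₀/π) × [bracket] = (1361/π) × 0.866213 = 375.3 W/m².

Q̄ ≈ 375 W/m²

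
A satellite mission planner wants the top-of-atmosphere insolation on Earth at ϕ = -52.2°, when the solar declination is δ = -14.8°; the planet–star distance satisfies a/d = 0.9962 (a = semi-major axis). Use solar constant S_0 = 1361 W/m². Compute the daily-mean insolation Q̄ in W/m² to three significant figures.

Q̄ ≈ 406 W/m²

cos h₀ = −tan(-52.2°) tan(-14.800°) = -0.3406, h₀ = 1.9184 rad.
Bracket: h₀ sin ϕ sin δ + cos ϕ cos δ sin h₀ = 1.9184×-0.79016×-0.25545 + 0.61291×0.96682×0.94020 = 0.387222 + 0.557138 = 0.944360.
Inverse-square distance factor (a/d)² = 0.9962² = 0.992414.
Q̄ = (S_0/π) × 0.992414 × [bracket] = (1361/π) × 0.992414 × 0.944360 = 406.0 W/m².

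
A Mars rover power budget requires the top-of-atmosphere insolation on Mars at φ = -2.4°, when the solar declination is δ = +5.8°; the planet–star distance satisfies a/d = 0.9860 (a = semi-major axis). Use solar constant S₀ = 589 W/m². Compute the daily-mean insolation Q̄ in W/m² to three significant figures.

cos H₀ = −tan(-2.4°) tan(+5.800°) = 0.0043, H₀ = 1.5665 rad.
Bracket: H₀ sin φ sin δ + cos φ cos δ sin H₀ = 1.5665×-0.04188×0.10106 + 0.99912×0.99488×0.99999 = -0.006630 + 0.993995 = 0.987365.
Inverse-square distance factor (a/d)² = 0.9860² = 0.972196.
Q̄ = (S₀/π) × 0.972196 × [bracket] = (589/π) × 0.972196 × 0.987365 = 180.0 W/m².

Q̄ ≈ 180 W/m²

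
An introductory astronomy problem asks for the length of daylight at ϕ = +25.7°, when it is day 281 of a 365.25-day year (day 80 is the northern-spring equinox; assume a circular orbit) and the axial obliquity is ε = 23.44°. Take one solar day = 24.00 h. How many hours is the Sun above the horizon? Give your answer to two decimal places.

11.54 h

Solar longitude: L_s = 360° × (281 − 80)/365.25 = 198.111°.
sin δ = sin 23.44° × sin 198.111° = -0.12366, so δ = -7.103°.
cos h₀ = −tan ϕ · tan δ = −tan(+25.7°) × tan(-7.103°) = 0.0600, so h₀ = 1.5108 rad = 86.56°.
Daylight = 2h₀/(2π) × 24.00 h = (1.5108/π) × 24.00 = 11.54 h.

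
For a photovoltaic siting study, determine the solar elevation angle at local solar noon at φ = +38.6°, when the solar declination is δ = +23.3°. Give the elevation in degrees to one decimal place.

At local noon the hour angle is zero, so the zenith angle equals |φ − δ| = |+38.6° − (+23.300°)| = 15.300°.
Elevation = 90° − 15.300° = 74.7°.

74.7°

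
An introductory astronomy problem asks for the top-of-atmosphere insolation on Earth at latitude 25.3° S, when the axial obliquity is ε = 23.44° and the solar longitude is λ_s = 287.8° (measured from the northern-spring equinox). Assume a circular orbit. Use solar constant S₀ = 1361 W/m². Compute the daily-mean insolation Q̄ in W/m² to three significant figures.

Q̄ ≈ 479 W/m²

Solar declination: sin δ = sin ε · sin λ_s = sin 23.44° × sin 287.8° = -0.37875, so δ = -22.256°.
cos H₀ = −tan(-25.3°) tan(-22.256°) = -0.1934, H₀ = 1.7655 rad.
Bracket: H₀ sin φ sin δ + cos φ cos δ sin H₀ = 1.7655×-0.42736×-0.37875 + 0.90408×0.92550×0.98111 = 0.285768 + 0.820920 = 1.106688.
Q̄ = (S₀/π) × [bracket] = (1361/π) × 1.106688 = 479.4 W/m².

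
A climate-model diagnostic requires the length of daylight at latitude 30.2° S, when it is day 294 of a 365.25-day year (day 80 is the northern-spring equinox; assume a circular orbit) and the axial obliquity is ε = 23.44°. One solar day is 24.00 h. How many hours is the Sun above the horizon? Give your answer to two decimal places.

Solar longitude: L_s = 360° × (294 − 80)/365.25 = 210.924°.
sin δ = sin 23.44° × sin 210.924° = -0.20442, so δ = -11.796°.
cos h₀ = −tan ϕ · tan δ = −tan(-30.2°) × tan(-11.796°) = -0.1215, so h₀ = 1.6926 rad = 96.98°.
Daylight = 2h₀/(2π) × 24.00 h = (1.6926/π) × 24.00 = 12.93 h.

12.93 h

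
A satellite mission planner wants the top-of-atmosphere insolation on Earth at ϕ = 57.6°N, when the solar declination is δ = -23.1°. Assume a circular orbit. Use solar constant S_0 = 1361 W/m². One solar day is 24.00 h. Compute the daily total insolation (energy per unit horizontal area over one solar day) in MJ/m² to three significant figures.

3.32 MJ/m²

cos h₀ = −tan(+57.6°) tan(-23.100°) = 0.6721, h₀ = 0.8337 rad.
Bracket: h₀ sin ϕ sin δ + cos ϕ cos δ sin h₀ = 0.8337×0.84433×-0.39234 + 0.53583×0.91982×0.74045 = -0.276175 + 0.364943 = 0.088768.
Q̄ = (S_0/π) × [bracket] = (1361/π) × 0.088768 = 38.456 W/m².
Daily total = Q̄ × 24.00 h × 3600 s/h = 38.456 × 24.00 × 3600 / 10⁶ = 3.323 MJ/m².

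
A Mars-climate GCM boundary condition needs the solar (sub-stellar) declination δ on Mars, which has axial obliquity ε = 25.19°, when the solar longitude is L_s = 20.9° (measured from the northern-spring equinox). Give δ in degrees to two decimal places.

sin δ = sin ε · sin L_s = sin 25.19° × sin 20.9° = 0.151835.
δ = arcsin(0.151835) = +8.73°.

δ = +8.73°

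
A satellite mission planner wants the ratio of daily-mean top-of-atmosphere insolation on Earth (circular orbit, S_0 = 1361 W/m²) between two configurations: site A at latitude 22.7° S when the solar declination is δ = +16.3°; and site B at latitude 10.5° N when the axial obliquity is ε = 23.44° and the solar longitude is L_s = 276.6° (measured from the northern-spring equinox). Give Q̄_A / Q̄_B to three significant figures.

Q̄_A / Q̄_B ≈ 0.910

— Configuration A (ϕ=-22.7°):
cos h₀ = −tan(-22.7°) tan(+16.300°) = 0.1223, h₀ = 1.4482 rad.
Bracket: h₀ sin ϕ sin δ + cos ϕ cos δ sin h₀ = 1.4482×-0.38591×0.28067 + 0.92254×0.95981×0.99249 = -0.156859 + 0.878813 = 0.721954.
Q̄ = (S_0/π) × [bracket] = (1361/π) × 0.721954 = 312.76 W/m².
— Configuration B (ϕ=+10.5°):
Solar declination: sin δ = sin ε · sin L_s = sin 23.44° × sin 276.6° = -0.39515, so δ = -23.275°.
cos h₀ = −tan(+10.5°) tan(-23.275°) = 0.0797, h₀ = 1.4910 rad.
Bracket: h₀ sin ϕ sin δ + cos ϕ cos δ sin h₀ = 1.4910×0.18224×-0.39515 + 0.98325×0.91862×0.99682 = -0.107370 + 0.900361 = 0.792991.
Q̄ = (S_0/π) × [bracket] = (1361/π) × 0.792991 = 343.54 W/m².
Ratio Q̄_A / Q̄_B = 312.76 / 343.54 = 0.9104.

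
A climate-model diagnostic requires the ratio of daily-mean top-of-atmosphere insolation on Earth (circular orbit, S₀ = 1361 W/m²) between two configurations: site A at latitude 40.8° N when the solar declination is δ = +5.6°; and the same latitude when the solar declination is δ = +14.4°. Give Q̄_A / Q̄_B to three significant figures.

— Configuration A (φ=+40.8°):
cos H₀ = −tan(+40.8°) tan(+5.600°) = -0.0846, H₀ = 1.6555 rad.
Bracket: H₀ sin φ sin δ + cos φ cos δ sin H₀ = 1.6555×0.65342×0.09758 + 0.75700×0.99523×0.99641 = 0.105556 + 0.750684 = 0.856240.
Q̄ = (S₀/π) × [bracket] = (1361/π) × 0.856240 = 370.94 W/m².
— Configuration B (φ=+40.8°):
cos H₀ = −tan(+40.8°) tan(+14.400°) = -0.2216, H₀ = 1.7943 rad.
Bracket: H₀ sin φ sin δ + cos φ cos δ sin H₀ = 1.7943×0.65342×0.24869 + 0.75700×0.96858×0.97513 = 0.291572 + 0.714980 = 1.006552.
Q̄ = (S₀/π) × [bracket] = (1361/π) × 1.006552 = 436.06 W/m².
Ratio Q̄_A / Q̄_B = 370.94 / 436.06 = 0.8507.

Q̄_A / Q̄_B ≈ 0.851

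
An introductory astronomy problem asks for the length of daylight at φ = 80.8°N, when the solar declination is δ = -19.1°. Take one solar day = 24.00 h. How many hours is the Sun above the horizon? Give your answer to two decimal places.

0.00 h

cos H₀ = −tan φ · tan δ = 2.1380 ≥ 1, so the Sun never rises (polar night) and H₀ = 0.
Daylight = 2H₀/(2π) × 24.00 h = (0.0000/π) × 24.00 = 0.00 h.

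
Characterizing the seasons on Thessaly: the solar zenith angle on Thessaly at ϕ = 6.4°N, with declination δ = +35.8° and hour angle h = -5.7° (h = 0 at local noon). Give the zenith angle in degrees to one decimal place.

cos θ_z = sin ϕ sin δ + cos ϕ cos δ cos h = 0.065205 + 0.802024 = 0.867229.
θ_z = arccos(0.867229) = 29.9°.

θ_z = 29.9°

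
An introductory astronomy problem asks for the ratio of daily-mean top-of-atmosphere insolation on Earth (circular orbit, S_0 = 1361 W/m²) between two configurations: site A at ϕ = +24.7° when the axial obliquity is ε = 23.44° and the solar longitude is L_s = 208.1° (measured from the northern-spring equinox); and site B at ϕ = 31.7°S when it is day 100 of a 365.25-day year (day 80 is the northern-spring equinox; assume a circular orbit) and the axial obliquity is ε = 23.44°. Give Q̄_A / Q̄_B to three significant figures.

— Configuration A (ϕ=+24.7°):
Solar declination: sin δ = sin ε · sin L_s = sin 23.44° × sin 208.1° = -0.18736, so δ = -10.799°.
cos h₀ = −tan(+24.7°) tan(-10.799°) = 0.0877, h₀ = 1.4830 rad.
Bracket: h₀ sin ϕ sin δ + cos ϕ cos δ sin h₀ = 1.4830×0.41787×-0.18736 + 0.90851×0.98229×0.99614 = -0.116107 + 0.888976 = 0.772869.
Q̄ = (S_0/π) × [bracket] = (1361/π) × 0.772869 = 334.82 W/m².
— Configuration B (ϕ=-31.7°):
Solar longitude: L_s = 360° × (100 − 80)/365.25 = 19.713°.
sin δ = sin 23.44° × sin 19.713° = 0.13417, so δ = +7.711°.
cos h₀ = −tan(-31.7°) tan(+7.711°) = 0.0836, h₀ = 1.4871 rad.
Bracket: h₀ sin ϕ sin δ + cos ϕ cos δ sin h₀ = 1.4871×-0.52547×0.13417 + 0.85081×0.99096×0.99650 = -0.104844 + 0.840168 = 0.735324.
Q̄ = (S_0/π) × [bracket] = (1361/π) × 0.735324 = 318.56 W/m².
Ratio Q̄_A / Q̄_B = 334.82 / 318.56 = 1.051.

Q̄_A / Q̄_B ≈ 1.05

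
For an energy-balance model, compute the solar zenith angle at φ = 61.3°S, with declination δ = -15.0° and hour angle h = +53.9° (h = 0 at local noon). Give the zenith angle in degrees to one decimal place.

cos θ_z = sin φ sin δ + cos φ cos δ cos h = 0.227022 + 0.273305 = 0.500327.
θ_z = arccos(0.500327) = 60.0°.

θ_z = 60.0°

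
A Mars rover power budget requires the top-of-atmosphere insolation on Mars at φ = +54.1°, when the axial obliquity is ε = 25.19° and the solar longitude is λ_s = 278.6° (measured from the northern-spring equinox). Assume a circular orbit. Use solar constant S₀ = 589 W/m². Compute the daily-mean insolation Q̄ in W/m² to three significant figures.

Solar declination: sin δ = sin ε · sin λ_s = sin 25.19° × sin 278.6° = -0.42084, so δ = -24.887°.
cos H₀ = −tan(+54.1°) tan(-24.887°) = 0.6409, H₀ = 0.8752 rad.
Bracket: H₀ sin φ sin δ + cos φ cos δ sin H₀ = 0.8752×0.81004×-0.42084 + 0.58637×0.90714×0.76764 = -0.298353 + 0.408323 = 0.109970.
Q̄ = (S₀/π) × [bracket] = (589/π) × 0.109970 = 20.62 W/m².

Q̄ ≈ 20.6 W/m²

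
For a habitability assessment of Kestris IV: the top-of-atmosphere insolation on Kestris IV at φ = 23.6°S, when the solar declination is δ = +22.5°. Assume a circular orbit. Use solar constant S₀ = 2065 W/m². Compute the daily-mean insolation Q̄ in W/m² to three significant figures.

cos H₀ = −tan(-23.6°) tan(+22.500°) = 0.1810, H₀ = 1.3888 rad.
Bracket: H₀ sin φ sin δ + cos φ cos δ sin H₀ = 1.3888×-0.40035×0.38268 + 0.91636×0.92388×0.98349 = -0.212772 + 0.832629 = 0.619857.
Q̄ = (S₀/π) × [bracket] = (2065/π) × 0.619857 = 407.4 W/m².

Q̄ ≈ 407 W/m²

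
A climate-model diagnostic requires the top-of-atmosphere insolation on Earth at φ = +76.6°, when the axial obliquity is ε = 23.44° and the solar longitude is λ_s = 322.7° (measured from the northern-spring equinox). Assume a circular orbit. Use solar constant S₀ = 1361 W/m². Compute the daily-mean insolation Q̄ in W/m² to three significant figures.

Q̄ ≈ 0.00 W/m²

Solar declination: sin δ = sin ε · sin λ_s = sin 23.44° × sin 322.7° = -0.24106, so δ = -13.949°.
cos H₀ = −tan(+76.6°) tan(-13.949°) = 1.0426 ≥ 1 ⇒ polar night, H₀ = 0 and Q̄ = 0.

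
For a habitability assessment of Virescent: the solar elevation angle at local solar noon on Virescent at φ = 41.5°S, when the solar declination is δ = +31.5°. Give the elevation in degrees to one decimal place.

17.0°

At local noon the hour angle is zero, so the zenith angle equals |φ − δ| = |-41.5° − (+31.500°)| = 73.000°.
Elevation = 90° − 73.000° = 17.0°.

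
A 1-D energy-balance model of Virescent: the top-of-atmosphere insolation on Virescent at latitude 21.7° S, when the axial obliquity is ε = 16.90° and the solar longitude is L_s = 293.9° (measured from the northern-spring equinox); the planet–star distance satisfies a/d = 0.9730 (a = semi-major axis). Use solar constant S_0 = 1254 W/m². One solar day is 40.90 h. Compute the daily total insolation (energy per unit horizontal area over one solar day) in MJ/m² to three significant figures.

Solar declination: sin δ = sin ε · sin L_s = sin 16.90° × sin 293.9° = -0.26578, so δ = -15.413°.
cos h₀ = −tan(-21.7°) tan(-15.413°) = -0.1097, h₀ = 1.6807 rad.
Bracket: h₀ sin ϕ sin δ + cos ϕ cos δ sin h₀ = 1.6807×-0.36975×-0.26578 + 0.92913×0.96403×0.99396 = 0.165166 + 0.890299 = 1.055465.
Inverse-square distance factor (a/d)² = 0.9730² = 0.946729.
Q̄ = (S_0/π) × 0.946729 × [bracket] = (1254/π) × 0.946729 × 1.055465 = 398.86 W/m².
Daily total = Q̄ × 40.90 h × 3600 s/h = 398.86 × 40.90 × 3600 / 10⁶ = 58.73 MJ/m².

58.7 MJ/m²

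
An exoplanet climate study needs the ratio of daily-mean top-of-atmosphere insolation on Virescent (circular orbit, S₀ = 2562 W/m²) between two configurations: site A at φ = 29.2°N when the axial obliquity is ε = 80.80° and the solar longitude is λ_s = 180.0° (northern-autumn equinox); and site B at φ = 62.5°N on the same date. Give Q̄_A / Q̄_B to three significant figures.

Q̄_A / Q̄_B ≈ 1.89

— Configuration A (φ=+29.2°):
Solar declination: sin δ = sin ε · sin λ_s = sin 80.80° × sin 180.0° = 0.00000, so δ = +0.000°.
cos H₀ = −tan(+29.2°) tan(+0.000°) = -0.0000, H₀ = 1.5708 rad.
Bracket: H₀ sin φ sin δ + cos φ cos δ sin H₀ = 1.5708×0.48786×0.00000 + 0.87292×1.00000×1.00000 = 0.000000 + 0.872920 = 0.872920.
Q̄ = (S₀/π) × [bracket] = (2562/π) × 0.872920 = 711.87 W/m².
— Configuration B (φ=+62.5°):
cos H₀ = −tan(+62.5°) tan(+0.000°) = -0.0000, H₀ = 1.5708 rad.
Bracket: H₀ sin φ sin δ + cos φ cos δ sin H₀ = 1.5708×0.88701×0.00000 + 0.46175×1.00000×1.00000 = 0.000000 + 0.461750 = 0.461750.
Q̄ = (S₀/π) × [bracket] = (2562/π) × 0.461750 = 376.56 W/m².
Ratio Q̄_A / Q̄_B = 711.87 / 376.56 = 1.890.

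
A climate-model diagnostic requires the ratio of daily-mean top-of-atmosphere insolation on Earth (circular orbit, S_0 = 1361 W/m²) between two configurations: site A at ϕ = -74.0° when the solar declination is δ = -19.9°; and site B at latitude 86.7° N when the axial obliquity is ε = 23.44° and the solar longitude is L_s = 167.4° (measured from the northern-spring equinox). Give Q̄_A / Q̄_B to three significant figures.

Q̄_A / Q̄_B ≈ 3.78

— Configuration A (ϕ=-74.0°):
cos h₀ = −tan(-74.0°) tan(-19.900°) = -1.2624 ≤ −1 ⇒ polar day, h₀ = π.
Bracket: h₀ sin ϕ sin δ + cos ϕ cos δ sin h₀ = 3.1416×-0.96126×-0.34038 + 0.27564×0.94029×0.00000 = 1.027912 + 0.000000 = 1.027912.
Q̄ = (S_0/π) × [bracket] = (1361/π) × 1.027912 = 445.31 W/m².
— Configuration B (ϕ=+86.7°):
Solar declination: sin δ = sin ε · sin L_s = sin 23.44° × sin 167.4° = 0.08677, so δ = +4.978°.
cos h₀ = −tan(+86.7°) tan(+4.978°) = -1.5106 ≤ −1 ⇒ polar day, h₀ = π.
Bracket: h₀ sin ϕ sin δ + cos ϕ cos δ sin h₀ = 3.1416×0.99834×0.08677 + 0.05756×0.99623×0.00000 = 0.272144 + 0.000000 = 0.272144.
Q̄ = (S_0/π) × [bracket] = (1361/π) × 0.272144 = 117.90 W/m².
Ratio Q̄_A / Q̄_B = 445.31 / 117.90 = 3.777.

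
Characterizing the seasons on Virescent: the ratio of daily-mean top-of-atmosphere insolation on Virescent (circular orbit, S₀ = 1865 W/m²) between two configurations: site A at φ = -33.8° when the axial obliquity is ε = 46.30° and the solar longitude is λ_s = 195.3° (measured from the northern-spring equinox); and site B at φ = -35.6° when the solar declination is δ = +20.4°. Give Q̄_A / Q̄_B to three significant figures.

— Configuration A (φ=-33.8°):
Solar declination: sin δ = sin ε · sin λ_s = sin 46.30° × sin 195.3° = -0.19077, so δ = -10.998°.
cos H₀ = −tan(-33.8°) tan(-10.998°) = -0.1301, H₀ = 1.7013 rad.
Bracket: H₀ sin φ sin δ + cos φ cos δ sin H₀ = 1.7013×-0.55630×-0.19077 + 0.83098×0.98163×0.99150 = 0.180551 + 0.808781 = 0.989332.
Q̄ = (S₀/π) × [bracket] = (1865/π) × 0.989332 = 587.31 W/m².
— Configuration B (φ=-35.6°):
cos H₀ = −tan(-35.6°) tan(+20.400°) = 0.2663, H₀ = 1.3013 rad.
Bracket: H₀ sin φ sin δ + cos φ cos δ sin H₀ = 1.3013×-0.58212×0.34857 + 0.81310×0.93728×0.96390 = -0.264046 + 0.734590 = 0.470544.
Q̄ = (S₀/π) × [bracket] = (1865/π) × 0.470544 = 279.34 W/m².
Ratio Q̄_A / Q̄_B = 587.31 / 279.34 = 2.102.

Q̄_A / Q̄_B ≈ 2.10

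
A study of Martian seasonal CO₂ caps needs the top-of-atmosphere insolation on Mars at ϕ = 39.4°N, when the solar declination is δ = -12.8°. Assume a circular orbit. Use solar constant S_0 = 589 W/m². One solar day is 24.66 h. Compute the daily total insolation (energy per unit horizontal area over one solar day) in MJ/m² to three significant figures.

cos h₀ = −tan(+39.4°) tan(-12.800°) = 0.1866, h₀ = 1.3831 rad.
Bracket: h₀ sin ϕ sin δ + cos ϕ cos δ sin h₀ = 1.3831×0.63473×-0.22155 + 0.77273×0.97515×0.98243 = -0.194498 + 0.740288 = 0.545790.
Q̄ = (S_0/π) × [bracket] = (589/π) × 0.545790 = 102.33 W/m².
Daily total = Q̄ × 24.66 h × 3600 s/h = 102.33 × 24.66 × 3600 / 10⁶ = 9.084 MJ/m².

9.08 MJ/m²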